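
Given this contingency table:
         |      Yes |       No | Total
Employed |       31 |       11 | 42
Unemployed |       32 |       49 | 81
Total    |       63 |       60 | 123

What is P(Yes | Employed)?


P(Yes | Employed) = 31/(31+11) = 31/42

P(Yes|Employed) = 31/42 ≈ 73.81%


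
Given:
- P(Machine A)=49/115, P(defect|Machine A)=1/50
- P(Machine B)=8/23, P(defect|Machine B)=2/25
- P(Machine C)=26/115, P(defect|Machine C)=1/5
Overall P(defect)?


P(B) = Σ P(B|Aᵢ)×P(Aᵢ)
  1/50×49/115 = 49/5750
  2/25×8/23 = 16/575
  1/5×26/115 = 26/575
Sum = 469/5750

P(defect) = 469/5750 ≈ 8.16%


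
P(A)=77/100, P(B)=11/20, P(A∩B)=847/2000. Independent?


P(A)×P(B) = 847/2000
P(A∩B) = 847/2000
Equal ✓ → Independent

Yes, independent


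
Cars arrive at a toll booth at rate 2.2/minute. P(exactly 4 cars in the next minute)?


Poisson(λ=2.2): P(X=4) = e^(-λ)×λ^k/k!
= e^(-2.2) × 2.2^4 / 4!
≈ 0.1108031584 × 23.4256 / 24 ≈ 0.108151

P(X=4) ≈ 0.108151 ≈ 10.82%


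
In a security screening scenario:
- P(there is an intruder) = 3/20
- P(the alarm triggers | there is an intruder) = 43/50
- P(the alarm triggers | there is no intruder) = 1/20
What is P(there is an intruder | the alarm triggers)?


Using Bayes' theorem:
P(A|B) = P(B|A)·P(A) / P(B)

P(the alarm triggers) = 43/50 × 3/20 + 1/20 × 17/20
= 129/1000 + 17/400 = 343/2000

P(there is an intruder|the alarm triggers) = (129/1000) / (343/2000) = 258/343

P(there is an intruder|the alarm triggers) = 258/343 ≈ 75.22%


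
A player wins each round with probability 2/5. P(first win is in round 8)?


Geometric: P(X=8) = (1-p)^(k-1)×p = (3/5)^7×2/5 = 4374/390625

P(X=8) = 4374/390625 ≈ 1.12%


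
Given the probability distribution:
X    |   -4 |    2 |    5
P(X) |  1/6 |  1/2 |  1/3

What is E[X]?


E[X] = Σ x·P(X=x)
= (-4)×(1/6) + (2)×(1/2) + (5)×(1/3)
= 2

E[X] = 2


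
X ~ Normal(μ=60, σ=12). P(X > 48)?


z = (48-60)/12 = -1.0
P(X > 48) = 1 - P(Z ≤ -1.0) = 1 - 0.1587 = 0.8413

P(X > 48) ≈ 0.8413


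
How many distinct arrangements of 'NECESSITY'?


Letters: 9, freq: {'N': 1, 'E': 2, 'C': 1, 'S': 2, 'I': 1, 'T': 1, 'Y': 1}
9!/(1!×2!×1!×2!×1!×1!×1!) = 362880/4 = 90720

90720


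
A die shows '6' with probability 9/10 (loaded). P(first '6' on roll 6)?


Geometric: P(X=6) = (1-p)^(k-1)×p = (1/10)^5×9/10 = 9/1000000

P(X=6) = 9/1000000 ≈ 0.00%


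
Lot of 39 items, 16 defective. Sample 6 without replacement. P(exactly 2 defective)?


Hypergeometric: C(16,2)×C(23,4)/C(39,6)
= 120×8855/3262623 = 50600/155363

P(X=2) = 50600/155363 ≈ 32.57%


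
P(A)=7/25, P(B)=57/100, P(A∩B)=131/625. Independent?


P(A)×P(B) = 399/2500
P(A∩B) = 131/625
Not equal → NOT independent

No, not independent


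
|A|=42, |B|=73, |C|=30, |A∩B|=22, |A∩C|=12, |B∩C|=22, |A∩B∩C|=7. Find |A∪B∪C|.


|A∪B∪C| = 42+73+30-22-12-22+7 = 96

|A∪B∪C| = 96


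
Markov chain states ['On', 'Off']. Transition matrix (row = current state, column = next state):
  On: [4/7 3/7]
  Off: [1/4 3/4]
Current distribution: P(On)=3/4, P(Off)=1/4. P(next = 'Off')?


P(next=Off) = Σᵢ P(now=i)×P(i→Off)
= 3/4×3/7 + 1/4×3/4
= 9/28 + 3/16 = 57/112

P = 57/112 ≈ 0.5089


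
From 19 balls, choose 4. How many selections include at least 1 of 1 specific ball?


Complement: C(19,4) - C(18,4) = 3876 - 3060 = 816

816


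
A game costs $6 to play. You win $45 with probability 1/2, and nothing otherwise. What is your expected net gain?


E[gain] = (45-6)×1/2 + (-6)×1/2
= 39/2 - 3 = 33/2

Expected net gain = $33/2 ≈ $16.50


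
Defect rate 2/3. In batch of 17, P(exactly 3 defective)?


Binomial: P(X=3) = C(17,3)×p^3×(1-p)^14
= 680 × 8/27 × 1/4782969 = 5440/129140163

P(X=3) = 5440/129140163 ≈ 0.00%


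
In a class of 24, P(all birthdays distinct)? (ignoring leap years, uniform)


P(all different) = Π(365-i)/365 for i=0..23
= (365/365)×(364/365)×...×(342/365)
= 0.461656

P ≈ 0.4617 ≈ 46.17%


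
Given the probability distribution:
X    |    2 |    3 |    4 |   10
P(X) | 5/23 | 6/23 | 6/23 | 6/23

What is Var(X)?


E[X] = 112/23
E[X²] = 770/23
Var(X) = E[X²] - (E[X])² = 770/23 - 12544/529 = 5166/529

Var(X) = 5166/529 ≈ 9.7656


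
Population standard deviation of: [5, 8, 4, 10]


Mean = 27/4
  (5-27/4)²=49/16
  (8-27/4)²=25/16
  (4-27/4)²=121/16
  (10-27/4)²=169/16
Σ(x-μ)² = 91/4
σ² = (91/4)/4 = 91/16

σ = √(91/16) ≈ 2.3848


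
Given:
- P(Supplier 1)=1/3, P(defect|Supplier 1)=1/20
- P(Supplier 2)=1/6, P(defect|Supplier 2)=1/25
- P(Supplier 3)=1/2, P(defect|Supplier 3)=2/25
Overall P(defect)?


P(B) = Σ P(B|Aᵢ)×P(Aᵢ)
  1/20×1/3 = 1/60
  1/25×1/6 = 1/150
  2/25×1/2 = 1/25
Sum = 19/300

P(defect) = 19/300 ≈ 6.33%


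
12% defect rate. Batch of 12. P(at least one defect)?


P(all good) = (22/25)^12 = 12855002631049216/59604644775390625
P(≥1 defect) = 46749642144341409/59604644775390625

P = 46749642144341409/59604644775390625 ≈ 78.43%


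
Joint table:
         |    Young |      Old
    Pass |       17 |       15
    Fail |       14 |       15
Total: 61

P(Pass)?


P(Pass) = (17+15)/61 = 32/61

P(Pass) = 32/61 ≈ 52.46%


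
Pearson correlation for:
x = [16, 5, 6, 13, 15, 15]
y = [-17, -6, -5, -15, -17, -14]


n=6, Σx=70, Σy=-74, Σxy=-992, Σx²=936, Σy²=1060
r = (6×(-992) - 70×(-74))/√((6×936 - 70²)(6×1060 - (-74)²))
= -772/√(716×884) = -772/√632944 ≈ -772/795.5778 ≈ -0.9704

r ≈ -0.9704


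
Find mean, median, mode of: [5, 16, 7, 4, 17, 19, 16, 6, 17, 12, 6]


Sorted: [4, 5, 6, 6, 7, 12, 16, 16, 17, 17, 19]
Mean = 125/11
Median = 12
Freq: {5: 1, 16: 2, 7: 1, 4: 1, 17: 2, 19: 1, 6: 2, 12: 1}
Mode: [6, 16, 17]

Mean=125/11, Median=12, Mode=[6, 16, 17]


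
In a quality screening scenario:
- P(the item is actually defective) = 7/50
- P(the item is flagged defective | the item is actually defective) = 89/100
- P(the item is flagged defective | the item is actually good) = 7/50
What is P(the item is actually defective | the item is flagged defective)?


Using Bayes' theorem:
P(A|B) = P(B|A)·P(A) / P(B)

P(the item is flagged defective) = 89/100 × 7/50 + 7/50 × 43/50
= 623/5000 + 301/2500 = 49/200

P(the item is actually defective|the item is flagged defective) = (623/5000) / (49/200) = 89/175

P(the item is actually defective|the item is flagged defective) = 89/175 ≈ 50.86%


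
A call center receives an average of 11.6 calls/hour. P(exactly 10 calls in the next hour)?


Poisson(λ=11.6): P(X=10) = e^(-λ)×λ^k/k!
= e^(-11.6) × 11.6^10 / 10!
≈ 9.166087736e-06 × 44114350786.5 / 3628800 ≈ 0.111430

P(X=10) ≈ 0.111430 ≈ 11.14%


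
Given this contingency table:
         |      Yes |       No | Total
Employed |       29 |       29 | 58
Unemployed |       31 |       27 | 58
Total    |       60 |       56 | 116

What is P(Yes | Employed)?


P(Yes | Employed) = 29/(29+29) = 29/58 = 1/2

P(Yes|Employed) = 1/2 ≈ 50.00%


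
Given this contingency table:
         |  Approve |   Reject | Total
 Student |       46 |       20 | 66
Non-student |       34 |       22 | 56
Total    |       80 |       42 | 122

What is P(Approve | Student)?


P(Approve | Student) = 46/(46+20) = 46/66 = 23/33

P(Approve|Student) = 23/33 ≈ 69.70%


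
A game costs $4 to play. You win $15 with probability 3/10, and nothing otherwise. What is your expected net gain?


E[gain] = (15-4)×3/10 + (-4)×7/10
= 33/10 - 14/5 = 1/2

Expected net gain = $1/2 ≈ $0.50


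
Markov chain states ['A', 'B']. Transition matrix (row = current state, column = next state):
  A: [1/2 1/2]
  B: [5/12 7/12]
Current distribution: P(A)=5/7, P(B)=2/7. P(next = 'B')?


P(next=B) = Σᵢ P(now=i)×P(i→B)
= 5/7×1/2 + 2/7×7/12
= 5/14 + 1/6 = 11/21

P = 11/21 ≈ 0.5238


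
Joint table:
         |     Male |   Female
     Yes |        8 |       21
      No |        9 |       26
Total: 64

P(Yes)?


P(Yes) = (8+21)/64 = 29/64

P(Yes) = 29/64 ≈ 45.31%


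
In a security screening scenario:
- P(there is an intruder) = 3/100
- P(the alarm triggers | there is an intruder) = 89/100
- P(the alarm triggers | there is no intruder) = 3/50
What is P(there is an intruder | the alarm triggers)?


Using Bayes' theorem:
P(A|B) = P(B|A)·P(A) / P(B)

P(the alarm triggers) = 89/100 × 3/100 + 3/50 × 97/100
= 267/10000 + 291/5000 = 849/10000

P(there is an intruder|the alarm triggers) = (267/10000) / (849/10000) = 89/283

P(there is an intruder|the alarm triggers) = 89/283 ≈ 31.45%


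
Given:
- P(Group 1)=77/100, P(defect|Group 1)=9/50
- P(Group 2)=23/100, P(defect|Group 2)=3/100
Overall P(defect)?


P(B) = Σ P(B|Aᵢ)×P(Aᵢ)
  9/50×77/100 = 693/5000
  3/100×23/100 = 69/10000
Sum = 291/2000

P(defect) = 291/2000 ≈ 14.55%


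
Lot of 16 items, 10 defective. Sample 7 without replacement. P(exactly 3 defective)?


Hypergeometric: C(10,3)×C(6,4)/C(16,7)
= 120×15/11440 = 45/286

P(X=3) = 45/286 ≈ 15.73%


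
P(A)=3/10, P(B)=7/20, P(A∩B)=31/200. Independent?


P(A)×P(B) = 21/200
P(A∩B) = 31/200
Not equal → NOT independent

No, not independent


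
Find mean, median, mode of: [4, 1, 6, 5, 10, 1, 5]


Sorted: [1, 1, 4, 5, 5, 6, 10]
Mean = 32/7
Median = 5
Freq: {4: 1, 1: 2, 6: 1, 5: 2, 10: 1}
Mode: [1, 5]

Mean=32/7, Median=5, Mode=[1, 5]


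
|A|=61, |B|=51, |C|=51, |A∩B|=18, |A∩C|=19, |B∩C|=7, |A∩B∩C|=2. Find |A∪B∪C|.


|A∪B∪C| = 61+51+51-18-19-7+2 = 121

|A∪B∪C| = 121


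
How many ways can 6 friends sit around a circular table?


Circular arrangements of 6 distinct objects: fix one position to break rotational symmetry.
(n-1)! = 5! = 120

120


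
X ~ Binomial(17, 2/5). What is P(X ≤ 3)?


P(X ≤ 3) = Σ P(X=i) for i=0..3
P(X=0) = 129140163/762939453125
P(X=1) = 1463588514/762939453125
P(X=2) = 7805805408/762939453125
P(X=3) = 5203870272/152587890625
Sum = 7083577089/152587890625

P(X ≤ 3) = 7083577089/152587890625 ≈ 4.64%


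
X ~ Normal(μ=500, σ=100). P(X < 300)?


z = (300-500)/100 = -2.0
P(Z < -2.0) = 0.0228

P(X < 300) ≈ 0.0228


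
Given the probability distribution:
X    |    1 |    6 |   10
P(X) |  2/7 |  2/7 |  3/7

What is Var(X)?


E[X] = 44/7
E[X²] = 374/7
Var(X) = E[X²] - (E[X])² = 374/7 - 1936/49 = 682/49

Var(X) = 682/49 ≈ 13.9184


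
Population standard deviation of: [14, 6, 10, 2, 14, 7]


Mean = 53/6
  (14-53/6)²=961/36
  (6-53/6)²=289/36
  (10-53/6)²=49/36
  (2-53/6)²=1681/36
  (14-53/6)²=961/36
  (7-53/6)²=121/36
Σ(x-μ)² = 677/6
σ² = (677/6)/6 = 677/36

σ = √(677/36) ≈ 4.3365


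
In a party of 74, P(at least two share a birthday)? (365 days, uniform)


P(all different) = Π(365-i)/365 for i=0..73
= 0.000351
P(match) = 1 - 0.000351 = 0.999649

P ≈ 0.9996 ≈ 99.96%


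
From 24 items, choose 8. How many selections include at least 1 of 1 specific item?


Complement: C(24,8) - C(23,8) = 735471 - 490314 = 245157

245157


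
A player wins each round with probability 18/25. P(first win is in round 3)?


Geometric: P(X=3) = (1-p)^(k-1)×p = (7/25)^2×18/25 = 882/15625

P(X=3) = 882/15625 ≈ 5.64%


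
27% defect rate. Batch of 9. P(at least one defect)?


P(all good) = (73/100)^9 = 58871586708267913/1000000000000000000
P(≥1 defect) = 941128413291732087/1000000000000000000

P = 941128413291732087/1000000000000000000 ≈ 94.11%


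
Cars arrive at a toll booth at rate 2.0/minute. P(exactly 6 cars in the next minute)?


Poisson(λ=2.0): P(X=6) = e^(-λ)×λ^k/k!
= e^(-2.0) × 2.0^6 / 6!
≈ 0.1353352832 × 64 / 720 ≈ 0.012030

P(X=6) ≈ 0.012030 ≈ 1.20%


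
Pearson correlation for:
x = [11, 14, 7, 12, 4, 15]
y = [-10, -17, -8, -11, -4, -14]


n=6, Σx=63, Σy=-64, Σxy=-762, Σx²=751, Σy²=786
r = (6×(-762) - 63×(-64))/√((6×751 - 63²)(6×786 - (-64)²))
= -540/√(537×620) = -540/√332940 ≈ -540/577.0095 ≈ -0.9359

r ≈ -0.9359


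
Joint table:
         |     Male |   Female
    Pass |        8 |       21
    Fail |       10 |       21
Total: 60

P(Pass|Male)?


P(Pass|Male) = 8/(8+10) = 8/18 = 4/9

P = 4/9 ≈ 44.44%


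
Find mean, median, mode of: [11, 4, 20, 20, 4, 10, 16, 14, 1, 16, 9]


Sorted: [1, 4, 4, 9, 10, 11, 14, 16, 16, 20, 20]
Mean = 125/11
Median = 11
Freq: {11: 1, 4: 2, 20: 2, 10: 1, 16: 2, 14: 1, 1: 1, 9: 1}
Mode: [4, 16, 20]

Mean=125/11, Median=11, Mode=[4, 16, 20]


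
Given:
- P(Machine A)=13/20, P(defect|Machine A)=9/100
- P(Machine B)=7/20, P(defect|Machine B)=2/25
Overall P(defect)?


P(B) = Σ P(B|Aᵢ)×P(Aᵢ)
  9/100×13/20 = 117/2000
  2/25×7/20 = 7/250
Sum = 173/2000

P(defect) = 173/2000 ≈ 8.65%


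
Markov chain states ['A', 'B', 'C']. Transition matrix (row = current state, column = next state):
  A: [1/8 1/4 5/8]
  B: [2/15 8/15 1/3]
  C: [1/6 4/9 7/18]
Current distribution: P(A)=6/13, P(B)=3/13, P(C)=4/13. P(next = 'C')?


P(next=C) = Σᵢ P(now=i)×P(i→C)
= 6/13×5/8 + 3/13×1/3 + 4/13×7/18
= 15/52 + 1/13 + 14/117 = 227/468

P = 227/468 ≈ 0.4850


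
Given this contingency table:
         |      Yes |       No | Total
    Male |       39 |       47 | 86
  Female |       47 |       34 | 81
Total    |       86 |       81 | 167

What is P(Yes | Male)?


P(Yes | Male) = 39/(39+47) = 39/86

P(Yes|Male) = 39/86 ≈ 45.35%


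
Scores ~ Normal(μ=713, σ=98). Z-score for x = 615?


z = (x - μ)/σ = (615 - 713)/98 = -1.0

z = -1.0


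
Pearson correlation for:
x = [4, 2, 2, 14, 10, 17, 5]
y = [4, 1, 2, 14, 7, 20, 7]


n=7, Σx=54, Σy=55, Σxy=663, Σx²=634, Σy²=715
r = (7×663 - 54×55)/√((7×634 - 54²)(7×715 - 55²))
= 1671/√(1522×1980) = 1671/√3013560 ≈ 1671/1735.9608 ≈ 0.9626

r ≈ 0.9626


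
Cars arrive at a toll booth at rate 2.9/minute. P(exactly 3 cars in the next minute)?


Poisson(λ=2.9): P(X=3) = e^(-λ)×λ^k/k!
= e^(-2.9) × 2.9^3 / 3!
≈ 0.05502322006 × 24.389 / 6 ≈ 0.223660

P(X=3) ≈ 0.223660 ≈ 22.37%


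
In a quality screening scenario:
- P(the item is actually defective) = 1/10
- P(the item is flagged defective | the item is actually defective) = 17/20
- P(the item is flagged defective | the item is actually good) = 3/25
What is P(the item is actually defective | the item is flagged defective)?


Using Bayes' theorem:
P(A|B) = P(B|A)·P(A) / P(B)

P(the item is flagged defective) = 17/20 × 1/10 + 3/25 × 9/10
= 17/200 + 27/250 = 193/1000

P(the item is actually defective|the item is flagged defective) = (17/200) / (193/1000) = 85/193

P(the item is actually defective|the item is flagged defective) = 85/193 ≈ 44.04%


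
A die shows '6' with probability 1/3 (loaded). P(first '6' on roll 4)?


Geometric: P(X=4) = (1-p)^(k-1)×p = (2/3)^3×1/3 = 8/81

P(X=4) = 8/81 ≈ 9.88%


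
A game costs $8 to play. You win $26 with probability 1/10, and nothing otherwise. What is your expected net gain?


E[gain] = (26-8)×1/10 + (-8)×9/10
= 9/5 - 36/5 = -27/5

Expected net gain = $-27/5 ≈ $-5.40


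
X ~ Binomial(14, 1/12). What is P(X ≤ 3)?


P(X ≤ 3) = Σ P(X=i) for i=0..3
P(X=0) = 379749833583241/1283918464548864
P(X=1) = 241658985007517/641959232274432
P(X=2) = 285596982281611/1283918464548864
P(X=3) = 25963362025601/320979616137216
Sum = 626259116991145/641959232274432

P(X ≤ 3) = 626259116991145/641959232274432 ≈ 97.55%


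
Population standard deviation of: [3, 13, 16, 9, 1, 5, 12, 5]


Mean = 64/8 = 8
  (3-8)²=25
  (13-8)²=25
  (16-8)²=64
  (9-8)²=1
  (1-8)²=49
  (5-8)²=9
  (12-8)²=16
  (5-8)²=9
Σ(x-μ)² = 198
σ² = 198/8 = 99/4

σ = √(99/4) ≈ 4.9749


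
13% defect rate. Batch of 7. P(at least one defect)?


P(all good) = (87/100)^7 = 37725479487783/100000000000000
P(≥1 defect) = 62274520512217/100000000000000

P = 62274520512217/100000000000000 ≈ 62.27%


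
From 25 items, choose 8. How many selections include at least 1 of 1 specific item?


Complement: C(25,8) - C(24,8) = 1081575 - 735471 = 346104

346104


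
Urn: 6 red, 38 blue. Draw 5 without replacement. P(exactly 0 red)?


Hypergeometric: C(6,0)×C(38,5)/C(44,5)
= 1×501942/1086008 = 35853/77572

P(X=0) = 35853/77572 ≈ 46.22%


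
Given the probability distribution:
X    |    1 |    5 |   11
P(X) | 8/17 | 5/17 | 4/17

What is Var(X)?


E[X] = 77/17
E[X²] = 617/17
Var(X) = E[X²] - (E[X])² = 617/17 - 5929/289 = 4560/289

Var(X) = 4560/289 ≈ 15.7785


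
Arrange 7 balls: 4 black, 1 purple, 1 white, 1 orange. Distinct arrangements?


7!/(4!×1!×1!×1!) = 210

210


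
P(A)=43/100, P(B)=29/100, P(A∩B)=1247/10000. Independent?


P(A)×P(B) = 1247/10000
P(A∩B) = 1247/10000
Equal ✓ → Independent

Yes, independent


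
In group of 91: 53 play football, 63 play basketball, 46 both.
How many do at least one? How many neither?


|A∪B| = 53+63-46 = 70
Neither = 91-70 = 21

At least one: 70; Neither: 21


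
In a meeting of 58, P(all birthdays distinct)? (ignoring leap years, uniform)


P(all different) = Π(365-i)/365 for i=0..57
= (365/365)×(364/365)×...×(308/365)
= 0.008335

P ≈ 0.0083 ≈ 0.83%


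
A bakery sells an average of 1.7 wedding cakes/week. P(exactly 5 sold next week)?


Poisson(λ=1.7): P(X=5) = e^(-λ)×λ^k/k!
= e^(-1.7) × 1.7^5 / 5!
≈ 0.1826835241 × 14.19857 / 120 ≈ 0.021615

P(X=5) ≈ 0.021615 ≈ 2.16%


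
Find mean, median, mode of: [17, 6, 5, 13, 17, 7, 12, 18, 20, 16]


Sorted: [5, 6, 7, 12, 13, 16, 17, 17, 18, 20]
Mean = 131/10
Median = 29/2
Freq: {17: 2, 6: 1, 5: 1, 13: 1, 7: 1, 12: 1, 18: 1, 20: 1, 16: 1}
Mode: [17]

Mean=131/10, Median=29/2, Mode=17


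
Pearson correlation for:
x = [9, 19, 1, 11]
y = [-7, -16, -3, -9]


n=4, Σx=40, Σy=-35, Σxy=-469, Σx²=564, Σy²=395
r = (4×(-469) - 40×(-35))/√((4×564 - 40²)(4×395 - (-35)²))
= -476/√(656×355) = -476/√232880 ≈ -476/482.5764 ≈ -0.9864

r ≈ -0.9864


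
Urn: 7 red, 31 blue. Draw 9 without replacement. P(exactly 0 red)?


Hypergeometric: C(7,0)×C(31,9)/C(38,9)
= 1×20160075/163011640 = 130065/1051688

P(X=0) = 130065/1051688 ≈ 12.37%


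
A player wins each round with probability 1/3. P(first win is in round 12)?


Geometric: P(X=12) = (1-p)^(k-1)×p = (2/3)^11×1/3 = 2048/531441

P(X=12) = 2048/531441 ≈ 0.39%


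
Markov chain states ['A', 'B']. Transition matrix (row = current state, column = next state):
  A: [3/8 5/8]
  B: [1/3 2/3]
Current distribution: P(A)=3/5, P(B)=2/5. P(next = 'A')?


P(next=A) = Σᵢ P(now=i)×P(i→A)
= 3/5×3/8 + 2/5×1/3
= 9/40 + 2/15 = 43/120

P = 43/120 ≈ 0.3583


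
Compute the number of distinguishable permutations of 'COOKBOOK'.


Letters: 8, freq: {'C': 1, 'O': 4, 'K': 2, 'B': 1}
8!/(1!×4!×2!×1!) = 40320/48 = 840

840


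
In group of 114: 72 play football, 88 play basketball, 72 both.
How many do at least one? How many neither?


|A∪B| = 72+88-72 = 88
Neither = 114-88 = 26

At least one: 88; Neither: 26


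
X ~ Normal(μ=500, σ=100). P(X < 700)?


z = (700-500)/100 = 2.0
P(Z < 2.0) = 0.9772

P(X < 700) ≈ 0.9772


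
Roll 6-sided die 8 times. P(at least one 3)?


P(no 3)^8 = (5/6)^8 = 390625/1679616
P(≥1) = 1 - 390625/1679616 = 1288991/1679616

P = 1288991/1679616 ≈ 76.74%


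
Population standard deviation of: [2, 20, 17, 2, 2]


Mean = 43/5
  (2-43/5)²=1089/25
  (20-43/5)²=3249/25
  (17-43/5)²=1764/25
  (2-43/5)²=1089/25
  (2-43/5)²=1089/25
Σ(x-μ)² = 1656/5
σ² = (1656/5)/5 = 1656/25

σ = √(1656/25) ≈ 8.1388


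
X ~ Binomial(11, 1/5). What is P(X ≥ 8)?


P(X ≥ 8) = Σ P(X=i) for i=8..11
P(X=8) = 2112/9765625
P(X=9) = 176/9765625
P(X=10) = 44/48828125
P(X=11) = 1/48828125
Sum = 2297/9765625

P(X ≥ 8) = 2297/9765625 ≈ 0.02%


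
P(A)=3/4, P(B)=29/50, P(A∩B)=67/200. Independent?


P(A)×P(B) = 87/200
P(A∩B) = 67/200
Not equal → NOT independent

No, not independent


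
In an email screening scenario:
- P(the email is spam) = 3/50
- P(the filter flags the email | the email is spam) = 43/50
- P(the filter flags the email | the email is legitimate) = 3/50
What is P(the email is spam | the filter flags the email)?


Using Bayes' theorem:
P(A|B) = P(B|A)·P(A) / P(B)

P(the filter flags the email) = 43/50 × 3/50 + 3/50 × 47/50
= 129/2500 + 141/2500 = 27/250

P(the email is spam|the filter flags the email) = (129/2500) / (27/250) = 43/90

P(the email is spam|the filter flags the email) = 43/90 ≈ 47.78%


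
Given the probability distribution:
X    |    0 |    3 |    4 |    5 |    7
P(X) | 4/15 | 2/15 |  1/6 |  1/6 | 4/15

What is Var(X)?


E[X] = 113/30
E[X²] = 211/10
Var(X) = E[X²] - (E[X])² = 211/10 - 12769/900 = 6221/900

Var(X) = 6221/900 ≈ 6.9122


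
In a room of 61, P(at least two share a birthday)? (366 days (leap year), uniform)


P(all different) = Π(366-i)/366 for i=0..60
= 0.004988
P(match) = 1 - 0.004988 = 0.995012

P ≈ 0.9950 ≈ 99.50%


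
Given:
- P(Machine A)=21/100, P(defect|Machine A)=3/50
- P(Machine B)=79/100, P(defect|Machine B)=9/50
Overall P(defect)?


P(B) = Σ P(B|Aᵢ)×P(Aᵢ)
  3/50×21/100 = 63/5000
  9/50×79/100 = 711/5000
Sum = 387/2500

P(defect) = 387/2500 ≈ 15.48%


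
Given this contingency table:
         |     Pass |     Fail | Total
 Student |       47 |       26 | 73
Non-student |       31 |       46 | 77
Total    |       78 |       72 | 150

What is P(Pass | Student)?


P(Pass | Student) = 47/(47+26) = 47/73

P(Pass|Student) = 47/73 ≈ 64.38%


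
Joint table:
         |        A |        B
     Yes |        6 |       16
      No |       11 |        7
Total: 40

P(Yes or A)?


P(Yes∨A) = P(Yes) + P(A) - P(Yes∧A)
= (22 + 17 - 6)/40 = 33/40

P = 33/40 ≈ 82.50%


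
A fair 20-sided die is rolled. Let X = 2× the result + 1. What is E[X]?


E[die] = (1+20)/2 = 21/2
E[X] = 2×21/2 + 1 = 22

E[X] = 22


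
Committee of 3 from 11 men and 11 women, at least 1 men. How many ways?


Count by #men:
  1M,2W: C(11,1)×C(11,2)=605
  2M,1W: C(11,2)×C(11,1)=605
  3M,0W: C(11,3)×C(11,0)=165
Total = 1375

1375


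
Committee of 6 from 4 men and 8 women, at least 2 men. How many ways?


Count by #men:
  2M,4W: C(4,2)×C(8,4)=420
  3M,3W: C(4,3)×C(8,3)=224
  4M,2W: C(4,4)×C(8,2)=28
Total = 672

672


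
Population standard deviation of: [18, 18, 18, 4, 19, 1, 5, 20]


Mean = 103/8
  (18-103/8)²=1681/64
  (18-103/8)²=1681/64
  (18-103/8)²=1681/64
  (4-103/8)²=5041/64
  (19-103/8)²=2401/64
  (1-103/8)²=9025/64
  (5-103/8)²=3969/64
  (20-103/8)²=3249/64
Σ(x-μ)² = 3591/8
σ² = (3591/8)/8 = 3591/64

σ = √(3591/64) ≈ 7.4906


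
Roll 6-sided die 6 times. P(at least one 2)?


P(no 2)^6 = (5/6)^6 = 15625/46656
P(≥1) = 1 - 15625/46656 = 31031/46656

P = 31031/46656 ≈ 66.51%


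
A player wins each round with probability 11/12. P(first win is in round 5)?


Geometric: P(X=5) = (1-p)^(k-1)×p = (1/12)^4×11/12 = 11/248832

P(X=5) = 11/248832 ≈ 0.00%


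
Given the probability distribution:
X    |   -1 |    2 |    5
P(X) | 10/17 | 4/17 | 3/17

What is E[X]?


E[X] = Σ x·P(X=x)
= (-1)×(10/17) + (2)×(4/17) + (5)×(3/17)
= 13/17

E[X] = 13/17


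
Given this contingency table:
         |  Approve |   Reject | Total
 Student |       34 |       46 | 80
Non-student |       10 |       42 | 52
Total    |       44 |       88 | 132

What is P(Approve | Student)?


P(Approve | Student) = 34/(34+46) = 34/80 = 17/40

P(Approve|Student) = 17/40 ≈ 42.50%


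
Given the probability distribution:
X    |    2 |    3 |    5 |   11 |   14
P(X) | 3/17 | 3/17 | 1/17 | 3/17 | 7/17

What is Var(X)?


E[X] = 151/17
E[X²] = 1799/17
Var(X) = E[X²] - (E[X])² = 1799/17 - 22801/289 = 7782/289

Var(X) = 7782/289 ≈ 26.9273


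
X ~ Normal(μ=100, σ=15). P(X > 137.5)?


z = (137.5-100)/15 = 2.5
P(X > 137.5) = 1 - P(Z ≤ 2.5) = 1 - 0.9938 = 0.0062

P(X > 137.5) ≈ 0.0062


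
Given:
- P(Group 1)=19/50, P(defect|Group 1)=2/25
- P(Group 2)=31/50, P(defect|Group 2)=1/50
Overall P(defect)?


P(B) = Σ P(B|Aᵢ)×P(Aᵢ)
  2/25×19/50 = 19/625
  1/50×31/50 = 31/2500
Sum = 107/2500

P(defect) = 107/2500 ≈ 4.28%


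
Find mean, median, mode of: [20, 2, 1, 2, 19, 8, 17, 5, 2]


Sorted: [1, 2, 2, 2, 5, 8, 17, 19, 20]
Mean = 76/9
Median = 5
Freq: {20: 1, 2: 3, 1: 1, 19: 1, 8: 1, 17: 1, 5: 1}
Mode: [2]

Mean=76/9, Median=5, Mode=2


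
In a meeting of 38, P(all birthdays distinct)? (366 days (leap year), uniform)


P(all different) = Π(366-i)/366 for i=0..37
= (366/366)×(365/366)×...×(329/366)
= 0.136703

P ≈ 0.1367 ≈ 13.67%


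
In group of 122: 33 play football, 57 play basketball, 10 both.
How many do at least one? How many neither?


|A∪B| = 33+57-10 = 80
Neither = 122-80 = 42

At least one: 80; Neither: 42


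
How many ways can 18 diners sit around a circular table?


Circular arrangements of 18 distinct objects: fix one position to break rotational symmetry.
(n-1)! = 17! = 355687428096000

355687428096000


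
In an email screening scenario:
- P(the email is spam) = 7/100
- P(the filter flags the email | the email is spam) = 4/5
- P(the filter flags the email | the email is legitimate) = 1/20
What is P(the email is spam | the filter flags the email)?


Using Bayes' theorem:
P(A|B) = P(B|A)·P(A) / P(B)

P(the filter flags the email) = 4/5 × 7/100 + 1/20 × 93/100
= 7/125 + 93/2000 = 41/400

P(the email is spam|the filter flags the email) = (7/125) / (41/400) = 112/205

P(the email is spam|the filter flags the email) = 112/205 ≈ 54.63%


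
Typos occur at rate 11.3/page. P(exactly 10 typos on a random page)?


Poisson(λ=11.3): P(X=10) = e^(-λ)×λ^k/k!
= e^(-11.3) × 11.3^10 / 10!
≈ 1.237292426e-05 × 33945673899.2 / 3628800 ≈ 0.115743

P(X=10) ≈ 0.115743 ≈ 11.57%


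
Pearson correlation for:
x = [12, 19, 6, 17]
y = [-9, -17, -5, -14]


n=4, Σx=54, Σy=-45, Σxy=-699, Σx²=830, Σy²=591
r = (4×(-699) - 54×(-45))/√((4×830 - 54²)(4×591 - (-45)²))
= -366/√(404×339) = -366/√136956 ≈ -366/370.0757 ≈ -0.9890

r ≈ -0.9890


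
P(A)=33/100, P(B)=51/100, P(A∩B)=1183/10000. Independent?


P(A)×P(B) = 1683/10000
P(A∩B) = 1183/10000
Not equal → NOT independent

No, not independent


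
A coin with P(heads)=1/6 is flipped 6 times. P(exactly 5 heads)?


Binomial: P(X=5) = C(6,5)×p^5×(1-p)^1
= 6 × 1/7776 × 5/6 = 5/7776

P(X=5) = 5/7776 ≈ 0.06%


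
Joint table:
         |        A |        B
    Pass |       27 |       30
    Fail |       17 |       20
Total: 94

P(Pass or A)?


P(Pass∨A) = P(Pass) + P(A) - P(Pass∧A)
= (57 + 44 - 27)/94 = 74/94 = 37/47

P = 37/47 ≈ 78.72%


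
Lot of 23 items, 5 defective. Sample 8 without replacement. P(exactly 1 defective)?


Hypergeometric: C(5,1)×C(18,7)/C(23,8)
= 5×31824/490314 = 1560/4807

P(X=1) = 1560/4807 ≈ 32.45%


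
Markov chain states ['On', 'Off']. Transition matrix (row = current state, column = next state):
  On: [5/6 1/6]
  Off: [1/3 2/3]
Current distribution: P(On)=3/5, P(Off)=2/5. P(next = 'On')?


P(next=On) = Σᵢ P(now=i)×P(i→On)
= 3/5×5/6 + 2/5×1/3
= 1/2 + 2/15 = 19/30

P = 19/30 ≈ 0.6333


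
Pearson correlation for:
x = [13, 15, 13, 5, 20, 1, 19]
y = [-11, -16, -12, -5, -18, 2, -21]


n=7, Σx=86, Σy=-81, Σxy=-1321, Σx²=1350, Σy²=1315
r = (7×(-1321) - 86×(-81))/√((7×1350 - 86²)(7×1315 - (-81)²))
= -2281/√(2054×2644) = -2281/√5430776 ≈ -2281/2330.4025 ≈ -0.9788

r ≈ -0.9788


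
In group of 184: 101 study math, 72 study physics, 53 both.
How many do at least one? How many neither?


|A∪B| = 101+72-53 = 120
Neither = 184-120 = 64

At least one: 120; Neither: 64


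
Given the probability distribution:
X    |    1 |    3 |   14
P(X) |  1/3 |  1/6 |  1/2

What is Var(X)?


E[X] = 47/6
E[X²] = 599/6
Var(X) = E[X²] - (E[X])² = 599/6 - 2209/36 = 1385/36

Var(X) = 1385/36 ≈ 38.4722


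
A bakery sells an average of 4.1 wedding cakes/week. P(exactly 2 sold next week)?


Poisson(λ=4.1): P(X=2) = e^(-λ)×λ^k/k!
= e^(-4.1) × 4.1^2 / 2!
≈ 0.0165726754 × 16.81 / 2 ≈ 0.139293

P(X=2) ≈ 0.139293 ≈ 13.93%


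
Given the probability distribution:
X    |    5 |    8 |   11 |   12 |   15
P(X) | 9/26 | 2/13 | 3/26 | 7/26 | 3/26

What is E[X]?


E[X] = Σ x·P(X=x)
= (5)×(9/26) + (8)×(2/13) + (11)×(3/26) + (12)×(7/26) + (15)×(3/26)
= 239/26

E[X] = 239/26


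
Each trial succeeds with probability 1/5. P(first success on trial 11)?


Geometric: P(X=11) = (1-p)^(k-1)×p = (4/5)^10×1/5 = 1048576/48828125

P(X=11) = 1048576/48828125 ≈ 2.15%


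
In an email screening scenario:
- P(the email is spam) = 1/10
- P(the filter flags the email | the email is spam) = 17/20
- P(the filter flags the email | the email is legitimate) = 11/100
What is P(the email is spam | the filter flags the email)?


Using Bayes' theorem:
P(A|B) = P(B|A)·P(A) / P(B)

P(the filter flags the email) = 17/20 × 1/10 + 11/100 × 9/10
= 17/200 + 99/1000 = 23/125

P(the email is spam|the filter flags the email) = (17/200) / (23/125) = 85/184

P(the email is spam|the filter flags the email) = 85/184 ≈ 46.20%


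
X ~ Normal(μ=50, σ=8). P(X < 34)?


z = (34-50)/8 = -2.0
P(Z < -2.0) = 0.0228

P(X < 34) ≈ 0.0228


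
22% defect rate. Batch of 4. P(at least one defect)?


P(all good) = (39/50)^4 = 2313441/6250000
P(≥1 defect) = 3936559/6250000

P = 3936559/6250000 ≈ 62.98%


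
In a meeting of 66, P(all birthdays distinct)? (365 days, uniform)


P(all different) = Π(365-i)/365 for i=0..65
= (365/365)×(364/365)×...×(300/365)
= 0.001904

P ≈ 0.0019 ≈ 0.19%


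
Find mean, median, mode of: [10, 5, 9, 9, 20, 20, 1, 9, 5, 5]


Sorted: [1, 5, 5, 5, 9, 9, 9, 10, 20, 20]
Mean = 93/10
Median = 9
Freq: {10: 1, 5: 3, 9: 3, 20: 2, 1: 1}
Mode: [5, 9]

Mean=93/10, Median=9, Mode=[5, 9]


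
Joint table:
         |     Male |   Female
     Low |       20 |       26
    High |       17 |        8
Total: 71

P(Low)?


P(Low) = (20+26)/71 = 46/71

P(Low) = 46/71 ≈ 64.79%


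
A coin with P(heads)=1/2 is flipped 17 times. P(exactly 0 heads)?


Binomial: P(X=0) = C(17,0)×p^0×(1-p)^17
= 1 × 1 × 1/131072 = 1/131072

P(X=0) = 1/131072 ≈ 0.00%


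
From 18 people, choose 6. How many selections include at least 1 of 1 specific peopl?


Complement: C(18,6) - C(17,6) = 18564 - 12376 = 6188

6188


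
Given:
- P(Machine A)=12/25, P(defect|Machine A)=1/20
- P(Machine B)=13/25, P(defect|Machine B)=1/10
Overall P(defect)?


P(B) = Σ P(B|Aᵢ)×P(Aᵢ)
  1/20×12/25 = 3/125
  1/10×13/25 = 13/250
Sum = 19/250

P(defect) = 19/250 ≈ 7.60%


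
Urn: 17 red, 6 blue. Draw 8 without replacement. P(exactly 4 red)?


Hypergeometric: C(17,4)×C(6,4)/C(23,8)
= 2380×15/490314 = 350/4807

P(X=4) = 350/4807 ≈ 7.28%


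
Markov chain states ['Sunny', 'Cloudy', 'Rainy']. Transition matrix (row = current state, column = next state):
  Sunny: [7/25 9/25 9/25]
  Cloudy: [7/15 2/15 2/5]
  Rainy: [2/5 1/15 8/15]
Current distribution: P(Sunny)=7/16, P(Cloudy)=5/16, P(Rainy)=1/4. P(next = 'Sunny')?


P(next=Sunny) = Σᵢ P(now=i)×P(i→Sunny)
= 7/16×7/25 + 5/16×7/15 + 1/4×2/5
= 49/400 + 7/48 + 1/10 = 221/600

P = 221/600 ≈ 0.3683


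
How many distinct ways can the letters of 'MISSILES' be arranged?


Letters: 8, freq: {'M': 1, 'I': 2, 'S': 3, 'L': 1, 'E': 1}
8!/(1!×2!×3!×1!×1!) = 40320/12 = 3360

3360


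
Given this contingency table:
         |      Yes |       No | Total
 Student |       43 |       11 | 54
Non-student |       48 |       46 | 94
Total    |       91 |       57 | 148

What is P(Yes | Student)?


P(Yes | Student) = 43/(43+11) = 43/54

P(Yes|Student) = 43/54 ≈ 79.63%


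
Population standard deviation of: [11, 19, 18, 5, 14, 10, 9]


Mean = 86/7
  (11-86/7)²=81/49
  (19-86/7)²=2209/49
  (18-86/7)²=1600/49
  (5-86/7)²=2601/49
  (14-86/7)²=144/49
  (10-86/7)²=256/49
  (9-86/7)²=529/49
Σ(x-μ)² = 1060/7
σ² = (1060/7)/7 = 1060/49

σ = √(1060/49) ≈ 4.6511


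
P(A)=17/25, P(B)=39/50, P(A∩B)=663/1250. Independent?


P(A)×P(B) = 663/1250
P(A∩B) = 663/1250
Equal ✓ → Independent

Yes, independent


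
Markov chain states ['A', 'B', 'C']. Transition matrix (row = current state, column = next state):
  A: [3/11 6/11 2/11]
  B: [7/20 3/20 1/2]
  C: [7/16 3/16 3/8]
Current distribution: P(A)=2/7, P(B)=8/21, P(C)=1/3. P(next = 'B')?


P(next=B) = Σᵢ P(now=i)×P(i→B)
= 2/7×6/11 + 8/21×3/20 + 1/3×3/16
= 12/77 + 2/35 + 1/16 = 1697/6160

P = 1697/6160 ≈ 0.2755


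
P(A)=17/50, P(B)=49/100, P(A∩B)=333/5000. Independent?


P(A)×P(B) = 833/5000
P(A∩B) = 333/5000
Not equal → NOT independent

No, not independent


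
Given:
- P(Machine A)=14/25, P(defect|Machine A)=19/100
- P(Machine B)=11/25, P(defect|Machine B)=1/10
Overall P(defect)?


P(B) = Σ P(B|Aᵢ)×P(Aᵢ)
  19/100×14/25 = 133/1250
  1/10×11/25 = 11/250
Sum = 94/625

P(defect) = 94/625 ≈ 15.04%


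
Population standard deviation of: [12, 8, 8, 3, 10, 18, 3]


Mean = 62/7
  (12-62/7)²=484/49
  (8-62/7)²=36/49
  (8-62/7)²=36/49
  (3-62/7)²=1681/49
  (10-62/7)²=64/49
  (18-62/7)²=4096/49
  (3-62/7)²=1681/49
Σ(x-μ)² = 1154/7
σ² = (1154/7)/7 = 1154/49

σ = √(1154/49) ≈ 4.8529


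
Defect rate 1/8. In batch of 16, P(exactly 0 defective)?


Binomial: P(X=0) = C(16,0)×p^0×(1-p)^16
= 1 × 1 × 33232930569601/281474976710656 = 33232930569601/281474976710656

P(X=0) = 33232930569601/281474976710656 ≈ 11.81%


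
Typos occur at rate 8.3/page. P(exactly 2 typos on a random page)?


Poisson(λ=8.3): P(X=2) = e^(-λ)×λ^k/k!
= e^(-8.3) × 8.3^2 / 2!
≈ 0.0002485168271 × 68.89 / 2 ≈ 0.008560

P(X=2) ≈ 0.008560 ≈ 0.86%


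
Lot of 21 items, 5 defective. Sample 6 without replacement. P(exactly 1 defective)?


Hypergeometric: C(5,1)×C(16,5)/C(21,6)
= 5×4368/54264 = 130/323

P(X=1) = 130/323 ≈ 40.25%


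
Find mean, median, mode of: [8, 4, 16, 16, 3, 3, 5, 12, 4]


Sorted: [3, 3, 4, 4, 5, 8, 12, 16, 16]
Mean = 71/9
Median = 5
Freq: {8: 1, 4: 2, 16: 2, 3: 2, 5: 1, 12: 1}
Mode: [3, 4, 16]

Mean=71/9, Median=5, Mode=[3, 4, 16]


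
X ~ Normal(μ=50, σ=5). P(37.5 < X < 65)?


z₁=(37.5-50)/5=-2.5, z₂=(65-50)/5=3.0
P = Φ(3.0) - Φ(-2.5) = 0.998650 - 0.006210 = 0.992440 ≈ 0.9924

P(37.5 < X < 65) ≈ 0.9924


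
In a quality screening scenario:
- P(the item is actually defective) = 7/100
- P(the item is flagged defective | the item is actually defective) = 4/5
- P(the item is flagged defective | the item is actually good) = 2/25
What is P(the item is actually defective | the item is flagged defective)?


Using Bayes' theorem:
P(A|B) = P(B|A)·P(A) / P(B)

P(the item is flagged defective) = 4/5 × 7/100 + 2/25 × 93/100
= 7/125 + 93/1250 = 163/1250

P(the item is actually defective|the item is flagged defective) = (7/125) / (163/1250) = 70/163

P(the item is actually defective|the item is flagged defective) = 70/163 ≈ 42.94%


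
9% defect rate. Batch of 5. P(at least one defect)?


P(all good) = (91/100)^5 = 6240321451/10000000000
P(≥1 defect) = 3759678549/10000000000

P = 3759678549/10000000000 ≈ 37.60%


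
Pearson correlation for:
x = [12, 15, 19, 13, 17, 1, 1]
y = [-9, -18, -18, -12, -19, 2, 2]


n=7, Σx=78, Σy=-72, Σxy=-1195, Σx²=1190, Σy²=1242
r = (7×(-1195) - 78×(-72))/√((7×1190 - 78²)(7×1242 - (-72)²))
= -2749/√(2246×3510) = -2749/√7883460 ≈ -2749/2807.7500 ≈ -0.9791

r ≈ -0.9791


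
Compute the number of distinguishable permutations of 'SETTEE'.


Letters: 6, freq: {'S': 1, 'E': 3, 'T': 2}
6!/(1!×3!×2!) = 720/12 = 60

60


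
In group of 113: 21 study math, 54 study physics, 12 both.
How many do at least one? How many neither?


|A∪B| = 21+54-12 = 63
Neither = 113-63 = 50

At least one: 63; Neither: 50


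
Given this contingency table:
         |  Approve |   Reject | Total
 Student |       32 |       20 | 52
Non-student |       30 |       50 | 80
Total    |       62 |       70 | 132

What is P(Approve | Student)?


P(Approve | Student) = 32/(32+20) = 32/52 = 8/13

P(Approve|Student) = 8/13 ≈ 61.54%


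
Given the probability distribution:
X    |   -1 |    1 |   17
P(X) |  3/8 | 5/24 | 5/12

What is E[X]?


E[X] = Σ x·P(X=x)
= (-1)×(3/8) + (1)×(5/24) + (17)×(5/12)
= 83/12

E[X] = 83/12


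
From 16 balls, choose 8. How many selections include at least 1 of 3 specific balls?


Complement: C(16,8) - C(13,8) = 12870 - 1287 = 11583

11583


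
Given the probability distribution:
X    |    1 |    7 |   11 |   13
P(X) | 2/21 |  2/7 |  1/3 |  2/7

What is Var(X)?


E[X] = 199/21
E[X²] = 719/7
Var(X) = E[X²] - (E[X])² = 719/7 - 39601/441 = 5696/441

Var(X) = 5696/441 ≈ 12.9161


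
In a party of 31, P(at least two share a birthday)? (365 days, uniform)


P(all different) = Π(365-i)/365 for i=0..30
= 0.269545
P(match) = 1 - 0.269545 = 0.730455

P ≈ 0.7305 ≈ 73.05%


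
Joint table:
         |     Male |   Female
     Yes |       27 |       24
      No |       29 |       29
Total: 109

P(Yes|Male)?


P(Yes|Male) = 27/(27+29) = 27/56

P = 27/56 ≈ 48.21%


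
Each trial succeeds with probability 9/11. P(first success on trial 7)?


Geometric: P(X=7) = (1-p)^(k-1)×p = (2/11)^6×9/11 = 576/19487171

P(X=7) = 576/19487171 ≈ 0.00%


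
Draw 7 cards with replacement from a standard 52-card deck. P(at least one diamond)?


P(not a diamond) = 39/52 = 3/4
P(none in 7 draws) = (3/4)^7 = 2187/16384
P(≥1 diamond) = 1 - 2187/16384 = 14197/16384

P = 14197/16384 ≈ 86.65%


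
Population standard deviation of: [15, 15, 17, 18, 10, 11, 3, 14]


Mean = 103/8
  (15-103/8)²=289/64
  (15-103/8)²=289/64
  (17-103/8)²=1089/64
  (18-103/8)²=1681/64
  (10-103/8)²=529/64
  (11-103/8)²=225/64
  (3-103/8)²=6241/64
  (14-103/8)²=81/64
Σ(x-μ)² = 1303/8
σ² = (1303/8)/8 = 1303/64

σ = √(1303/64) ≈ 4.5121


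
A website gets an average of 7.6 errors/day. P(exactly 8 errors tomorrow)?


Poisson(λ=7.6): P(X=8) = e^(-λ)×λ^k/k!
= e^(-7.6) × 7.6^8 / 8!
≈ 0.0005004514334 × 11130347.8745 / 40320 ≈ 0.138150

P(X=8) ≈ 0.138150 ≈ 13.81%


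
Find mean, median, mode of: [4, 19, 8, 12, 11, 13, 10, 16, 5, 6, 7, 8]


Sorted: [4, 5, 6, 7, 8, 8, 10, 11, 12, 13, 16, 19]
Mean = 119/12
Median = 9
Freq: {4: 1, 19: 1, 8: 2, 12: 1, 11: 1, 13: 1, 10: 1, 16: 1, 5: 1, 6: 1, 7: 1}
Mode: [8]

Mean=119/12, Median=9, Mode=8


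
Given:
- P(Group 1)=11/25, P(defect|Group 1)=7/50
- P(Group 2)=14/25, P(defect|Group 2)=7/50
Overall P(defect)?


P(B) = Σ P(B|Aᵢ)×P(Aᵢ)
  7/50×11/25 = 77/1250
  7/50×14/25 = 49/625
Sum = 7/50

P(defect) = 7/50 ≈ 14.00%


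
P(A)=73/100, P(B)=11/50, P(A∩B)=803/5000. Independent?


P(A)×P(B) = 803/5000
P(A∩B) = 803/5000
Equal ✓ → Independent

Yes, independent


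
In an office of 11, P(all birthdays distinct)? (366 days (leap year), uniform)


P(all different) = Π(366-i)/366 for i=0..10
= (366/366)×(365/366)×...×(356/366)
= 0.859219

P ≈ 0.8592 ≈ 85.92%


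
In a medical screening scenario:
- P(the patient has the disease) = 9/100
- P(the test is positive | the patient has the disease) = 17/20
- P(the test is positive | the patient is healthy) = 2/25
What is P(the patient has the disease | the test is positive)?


Using Bayes' theorem:
P(A|B) = P(B|A)·P(A) / P(B)

P(the test is positive) = 17/20 × 9/100 + 2/25 × 91/100
= 153/2000 + 91/1250 = 1493/10000

P(the patient has the disease|the test is positive) = (153/2000) / (1493/10000) = 765/1493

P(the patient has the disease|the test is positive) = 765/1493 ≈ 51.24%
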